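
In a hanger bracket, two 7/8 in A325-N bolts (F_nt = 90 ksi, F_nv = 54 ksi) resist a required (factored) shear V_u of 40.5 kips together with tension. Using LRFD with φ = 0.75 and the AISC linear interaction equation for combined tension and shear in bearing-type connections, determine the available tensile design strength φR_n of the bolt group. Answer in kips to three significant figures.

A_b = π·0.875²/4 = 0.6013 in²; f_rv = 40.5 / (2 × 0.6013) = 33.68 ksi.
F'_nt = 1.3 F_nt − (F_nt / φF_nv) f_rv = 1.3·90 − (90/(0.75·54))·33.68 = 42.16 ksi, capped at F_nt → F'_nt = 42.16 ksi.
R_n = F'_nt · A_b · n = 42.16 × 0.6013 × 2 = 50.71 kips.
Design strength φR_n = 0.75 × 50.71 = 38 kips.

38 kips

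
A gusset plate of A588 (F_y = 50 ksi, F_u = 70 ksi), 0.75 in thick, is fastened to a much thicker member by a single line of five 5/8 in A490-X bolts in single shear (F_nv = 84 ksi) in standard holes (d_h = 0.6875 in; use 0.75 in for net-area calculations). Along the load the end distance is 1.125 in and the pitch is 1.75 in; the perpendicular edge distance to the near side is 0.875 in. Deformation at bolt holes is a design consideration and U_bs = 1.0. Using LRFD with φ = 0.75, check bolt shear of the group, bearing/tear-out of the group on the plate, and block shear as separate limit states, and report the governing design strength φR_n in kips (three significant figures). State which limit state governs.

96.6 kips (bolt shear governs)

Bolt shear: A_b = π·0.625²/4 = 0.3068 in²; R_n = 84 × 0.3068 × 5 × 1 = 128.9 kips → 0.75 × 128.9 = 96.6 kips.
Bearing: edge l_c = 0.7812, r_n = 49.22 kips; interior l_c = 1.062, r_n = 66.94 kips; R_n = 49.22 + 4·66.94 = 317 kips → 238 kips.
Block shear: A_gv = 6.094, A_nv = 3.562, A_nt = 0.375 in²; R_n = min(0.6F_uA_nv, 0.6F_yA_gv) + U_bs·F_u·A_nt = 175.9 kips → 132 kips.
Bolt shear governs: 96.6 kips.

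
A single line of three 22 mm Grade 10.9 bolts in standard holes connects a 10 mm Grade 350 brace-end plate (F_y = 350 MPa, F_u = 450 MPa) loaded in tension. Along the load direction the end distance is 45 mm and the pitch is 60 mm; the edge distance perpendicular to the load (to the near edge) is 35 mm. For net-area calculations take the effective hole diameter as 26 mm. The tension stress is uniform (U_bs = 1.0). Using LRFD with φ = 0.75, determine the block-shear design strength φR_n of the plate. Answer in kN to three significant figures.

277 kN

Shear plane L_v = 45 + 2·60 = 165 mm; A_gv = 165 × 10 = 1650 mm².
A_nv = (165 − 2.5·26) × 10 = 1000 mm².
A_nt = (35 − 0.5·26) × 10 = 220 mm².
0.6 F_u A_nv = 270 kN; 0.6 F_y A_gv = 346.5 kN → shear rupture governs the shear term.
R_n = 270 + 1.0 × 450 × 220 / 1000 = 369 kN.
Design strength φR_n = 0.75 × 369 = 277 kN.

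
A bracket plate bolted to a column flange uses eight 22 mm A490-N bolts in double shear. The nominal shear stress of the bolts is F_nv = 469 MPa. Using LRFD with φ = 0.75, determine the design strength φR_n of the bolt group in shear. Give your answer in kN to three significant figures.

A_b = π × 22² / 4 = 380.1 mm².
R_n = F_nv · A_b · n · n_s = 469 × 380.1 × 8 × 2 / 1000 = 2853 kN.
Design strength φR_n = 0.75 × 2853 = 2140 kN.

2140 kN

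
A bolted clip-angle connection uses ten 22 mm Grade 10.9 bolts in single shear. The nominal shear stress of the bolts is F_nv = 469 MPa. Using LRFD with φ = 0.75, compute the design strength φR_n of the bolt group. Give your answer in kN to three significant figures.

1340 kN

A_b = π × 22² / 4 = 380.1 mm².
R_n = F_nv · A_b · n · n_s = 469 × 380.1 × 10 × 1 / 1000 = 1783 kN.
Design strength φR_n = 0.75 × 1783 = 1340 kN.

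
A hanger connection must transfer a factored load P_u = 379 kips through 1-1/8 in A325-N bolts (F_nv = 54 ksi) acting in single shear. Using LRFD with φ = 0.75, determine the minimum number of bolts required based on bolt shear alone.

A_b = π·1.125²/4 = 0.994 in².
Per-bolt design strength φR_n = 0.75 × 54 × 0.994 × 1 = 40.26 kips.
n ≥ 379 / 40.26 = 9.414 → use 10 bolts.

10 bolts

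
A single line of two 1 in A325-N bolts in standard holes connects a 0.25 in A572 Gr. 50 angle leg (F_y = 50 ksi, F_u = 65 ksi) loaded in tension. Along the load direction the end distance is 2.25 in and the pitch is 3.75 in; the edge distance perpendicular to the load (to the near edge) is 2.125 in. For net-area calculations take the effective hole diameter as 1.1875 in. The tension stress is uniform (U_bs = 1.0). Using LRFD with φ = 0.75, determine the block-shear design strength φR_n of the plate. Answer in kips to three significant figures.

Shear plane L_v = 2.25 + 1·3.75 = 6 in; A_gv = 6 × 0.25 = 1.5 in².
A_nv = (6 − 1.5·1.1875) × 0.25 = 1.055 in².
A_nt = (2.125 − 0.5·1.1875) × 0.25 = 0.3828 in².
0.6 F_u A_nv = 41.13 kips; 0.6 F_y A_gv = 45 kips → shear rupture governs the shear term.
R_n = 41.13 + 1.0 × 65 × 0.3828 = 66.02 kips.
Design strength φR_n = 0.75 × 66.02 = 49.5 kips.

49.5 kips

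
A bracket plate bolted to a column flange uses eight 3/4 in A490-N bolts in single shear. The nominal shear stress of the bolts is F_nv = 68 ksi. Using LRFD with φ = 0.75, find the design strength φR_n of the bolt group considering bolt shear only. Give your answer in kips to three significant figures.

A_b = π × 0.75² / 4 = 0.4418 in².
R_n = F_nv · A_b · n · n_s = 68 × 0.4418 × 8 × 1 = 240.3 kips.
Design strength φR_n = 0.75 × 240.3 = 180 kips.

180 kips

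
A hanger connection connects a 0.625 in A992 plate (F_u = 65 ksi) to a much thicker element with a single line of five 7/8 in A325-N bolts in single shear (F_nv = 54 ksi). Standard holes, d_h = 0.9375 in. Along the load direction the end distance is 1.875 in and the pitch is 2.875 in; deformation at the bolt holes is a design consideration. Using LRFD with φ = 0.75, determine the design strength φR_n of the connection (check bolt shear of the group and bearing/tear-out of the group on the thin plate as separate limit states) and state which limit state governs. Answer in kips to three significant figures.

122 kips (bolt shear governs)

Bolt shear: A_b = π·0.875²/4 = 0.6013 in²; R_n = 54 × 0.6013 × 5 × 1 = 162.4 kips → 0.75 × 162.4 = 122 kips.
Bearing (1.2 l_c t F_u ≤ 2.4 d t F_u): upper limit = 2.4·0.875·0.625·65 = 85.31 kips.
  Edge l_c = 1.875 − 0.9375/2 = 1.406 → r_n = 68.55 kips; interior l_c = 2.875 − 0.9375 = 1.938 → r_n = 85.31 kips.
  R_n,bearing = 1·68.55 + 4·85.31 = 409.8 kips → 0.75 × 409.8 = 307 kips.
Bolt shear governs: 122 kips.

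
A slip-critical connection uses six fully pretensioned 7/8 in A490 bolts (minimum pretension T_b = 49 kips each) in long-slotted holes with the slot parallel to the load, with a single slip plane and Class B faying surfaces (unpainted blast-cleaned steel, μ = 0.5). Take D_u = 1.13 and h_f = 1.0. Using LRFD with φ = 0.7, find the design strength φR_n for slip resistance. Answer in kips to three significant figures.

R_n = μ · D_u · h_f · T_b · n_s · n_b = 0.5 × 1.13 × 1.0 × 49 × 1 × 6 = 166.1 kips.
Design strength φR_n = 0.7 × 166.1 = 116 kips.

116 kips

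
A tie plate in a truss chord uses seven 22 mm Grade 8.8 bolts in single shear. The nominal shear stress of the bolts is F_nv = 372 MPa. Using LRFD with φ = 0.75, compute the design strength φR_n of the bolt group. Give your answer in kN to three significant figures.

742 kN

A_b = π × 22² / 4 = 380.1 mm².
R_n = F_nv · A_b · n · n_s = 372 × 380.1 × 7 × 1 / 1000 = 989.9 kN.
Design strength φR_n = 0.75 × 989.9 = 742 kN.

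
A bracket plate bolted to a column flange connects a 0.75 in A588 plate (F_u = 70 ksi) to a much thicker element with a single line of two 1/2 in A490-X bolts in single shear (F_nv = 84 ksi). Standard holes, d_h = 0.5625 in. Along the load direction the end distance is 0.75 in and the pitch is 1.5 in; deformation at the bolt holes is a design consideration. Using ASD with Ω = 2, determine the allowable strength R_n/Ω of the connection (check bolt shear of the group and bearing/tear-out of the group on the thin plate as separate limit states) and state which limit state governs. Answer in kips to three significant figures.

Bolt shear: A_b = π·0.5²/4 = 0.1963 in²; R_n = 84 × 0.1963 × 2 × 1 = 32.99 kips → 32.99 / 2 = 16.5 kips.
Bearing (1.2 l_c t F_u ≤ 2.4 d t F_u): upper limit = 2.4·0.5·0.75·70 = 63 kips.
  Edge l_c = 0.75 − 0.5625/2 = 0.4688 → r_n = 29.53 kips; interior l_c = 1.5 − 0.5625 = 0.9375 → r_n = 59.06 kips.
  R_n,bearing = 1·29.53 + 1·59.06 = 88.59 kips → 88.59 / 2 = 44.3 kips.
Bolt shear governs: 16.5 kips.

16.5 kips (bolt shear governs)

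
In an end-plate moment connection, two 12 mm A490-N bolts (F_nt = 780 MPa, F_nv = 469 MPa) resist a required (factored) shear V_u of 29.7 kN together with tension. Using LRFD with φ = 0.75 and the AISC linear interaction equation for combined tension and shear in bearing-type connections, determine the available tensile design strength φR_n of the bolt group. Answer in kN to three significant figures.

123 kN

A_b = π·12²/4 = 113.1 mm²; f_rv = 29.7 × 1000 / (2 × 113.1) = 131.3 MPa.
F'_nt = 1.3 F_nt − (F_nt / φF_nv) f_rv = 1.3·780 − (780/(0.75·469))·131.3 = 722.8 MPa, capped at F_nt → F'_nt = 722.8 MPa.
R_n = F'_nt · A_b · n = 722.8 × 113.1 × 2 / 1000 = 163.5 kN.
Design strength φR_n = 0.75 × 163.5 = 123 kN.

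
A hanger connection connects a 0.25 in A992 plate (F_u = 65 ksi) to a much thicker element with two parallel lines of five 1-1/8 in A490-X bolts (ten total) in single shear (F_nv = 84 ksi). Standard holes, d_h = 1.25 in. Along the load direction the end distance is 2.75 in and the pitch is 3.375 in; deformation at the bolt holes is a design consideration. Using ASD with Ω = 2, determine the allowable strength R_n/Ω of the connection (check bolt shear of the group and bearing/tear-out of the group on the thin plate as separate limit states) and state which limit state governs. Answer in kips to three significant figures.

Bolt shear: A_b = π·1.125²/4 = 0.994 in²; R_n = 84 × 0.994 × 10 × 1 = 835 kips → 835 / 2 = 417 kips.
Bearing (1.2 l_c t F_u ≤ 2.4 d t F_u): upper limit = 2.4·1.125·0.25·65 = 43.87 kips.
  Edge l_c = 2.75 − 1.25/2 = 2.125 → r_n = 41.44 kips; interior l_c = 3.375 − 1.25 = 2.125 → r_n = 41.44 kips.
  R_n,bearing = 2·41.44 + 8·41.44 = 414.4 kips → 414.4 / 2 = 207 kips.
Bearing governs: 207 kips.

207 kips (bearing governs)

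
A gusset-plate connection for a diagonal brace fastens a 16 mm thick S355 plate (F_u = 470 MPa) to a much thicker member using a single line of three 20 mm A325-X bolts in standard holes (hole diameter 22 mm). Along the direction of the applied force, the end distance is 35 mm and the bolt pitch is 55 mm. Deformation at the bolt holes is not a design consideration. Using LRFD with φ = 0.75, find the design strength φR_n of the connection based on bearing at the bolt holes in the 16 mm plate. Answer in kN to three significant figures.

Per bolt r_n = 1.5 l_c t F_u ≤ 3.0 d t F_u; upper limit = 3.0 × 20 × 16 × 470 / 1000 = 451.2 kN.
Edge bolt: l_c = 35 − 22/2 = 24 mm → 1.5 × 24 × 16 × 470 / 1000 = 270.7 → r_n = 270.7 kN.
Interior bolts: l_c = 55 − 22 = 33 mm → 1.5 × 33 × 16 × 470 / 1000 = 372.2 → r_n = 372.2 kN.
R_n = 1 × 270.7 + 2 × 372.2 = 1015 kN.
Design strength φR_n = 0.75 × 1015 = 761 kN.

761 kN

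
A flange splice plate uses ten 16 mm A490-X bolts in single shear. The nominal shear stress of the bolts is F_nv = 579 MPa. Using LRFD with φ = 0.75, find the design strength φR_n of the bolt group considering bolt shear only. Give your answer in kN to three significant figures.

A_b = π × 16² / 4 = 201.1 mm².
R_n = F_nv · A_b · n · n_s = 579 × 201.1 × 10 × 1 / 1000 = 1164 kN.
Design strength φR_n = 0.75 × 1164 = 873 kN.

873 kN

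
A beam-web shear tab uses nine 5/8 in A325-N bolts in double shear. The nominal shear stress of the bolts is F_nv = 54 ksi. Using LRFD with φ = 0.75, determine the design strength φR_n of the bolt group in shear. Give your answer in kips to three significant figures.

224 kips

A_b = π × 0.625² / 4 = 0.3068 in².
R_n = F_nv · A_b · n · n_s = 54 × 0.3068 × 9 × 2 = 298.2 kips.
Design strength φR_n = 0.75 × 298.2 = 224 kips.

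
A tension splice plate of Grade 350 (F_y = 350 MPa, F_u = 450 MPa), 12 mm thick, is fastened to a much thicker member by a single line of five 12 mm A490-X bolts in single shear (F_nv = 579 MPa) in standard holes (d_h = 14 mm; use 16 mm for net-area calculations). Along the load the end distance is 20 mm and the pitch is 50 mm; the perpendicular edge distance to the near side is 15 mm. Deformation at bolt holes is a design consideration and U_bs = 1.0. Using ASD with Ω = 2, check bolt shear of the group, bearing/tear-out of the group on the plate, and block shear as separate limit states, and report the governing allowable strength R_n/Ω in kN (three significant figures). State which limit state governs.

164 kN (bolt shear governs)

Bolt shear: A_b = π·12²/4 = 113.1 mm²; R_n = 579 × 113.1 × 5 × 1 / 1000 = 327.4 kN → 327.4 / 2 = 164 kN.
Bearing: edge l_c = 13, r_n = 84.24 kN; interior l_c = 36, r_n = 155.5 kN; R_n = 84.24 + 4·155.5 = 706.3 kN → 353 kN.
Block shear: A_gv = 2640, A_nv = 1776, A_nt = 84 mm²; R_n = min(0.6F_uA_nv, 0.6F_yA_gv) + U_bs·F_u·A_nt = 517.3 kN → 259 kN.
Bolt shear governs: 164 kN.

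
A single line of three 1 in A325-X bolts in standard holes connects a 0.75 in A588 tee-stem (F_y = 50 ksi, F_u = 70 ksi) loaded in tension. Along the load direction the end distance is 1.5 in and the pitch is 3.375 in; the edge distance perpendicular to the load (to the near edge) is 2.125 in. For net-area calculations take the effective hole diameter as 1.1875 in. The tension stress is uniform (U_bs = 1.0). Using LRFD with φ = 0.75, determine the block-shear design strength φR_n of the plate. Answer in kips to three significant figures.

185 kips

Shear plane L_v = 1.5 + 2·3.375 = 8.25 in; A_gv = 8.25 × 0.75 = 6.188 in².
A_nv = (8.25 − 2.5·1.1875) × 0.75 = 3.961 in².
A_nt = (2.125 − 0.5·1.1875) × 0.75 = 1.148 in².
0.6 F_u A_nv = 166.4 kips; 0.6 F_y A_gv = 185.6 kips → shear rupture governs the shear term.
R_n = 166.4 + 1.0 × 70 × 1.148 = 246.8 kips.
Design strength φR_n = 0.75 × 246.8 = 185 kips.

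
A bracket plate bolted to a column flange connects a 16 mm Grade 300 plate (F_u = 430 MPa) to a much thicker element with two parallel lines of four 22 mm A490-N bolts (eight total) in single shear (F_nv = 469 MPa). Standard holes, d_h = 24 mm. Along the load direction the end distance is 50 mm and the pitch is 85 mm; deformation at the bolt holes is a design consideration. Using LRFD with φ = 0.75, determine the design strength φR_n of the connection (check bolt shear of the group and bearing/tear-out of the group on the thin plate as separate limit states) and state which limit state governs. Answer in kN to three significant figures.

Bolt shear: A_b = π·22²/4 = 380.1 mm²; R_n = 469 × 380.1 × 8 × 1 / 1000 = 1426 kN → 0.75 × 1426 = 1070 kN.
Bearing (1.2 l_c t F_u ≤ 2.4 d t F_u): upper limit = 2.4·22·16·430 / 1000 = 363.3 kN.
  Edge l_c = 50 − 24/2 = 38 → r_n = 313.7 kN; interior l_c = 85 − 24 = 61 → r_n = 363.3 kN.
  R_n,bearing = 2·313.7 + 6·363.3 = 2807 kN → 0.75 × 2807 = 2110 kN.
Bolt shear governs: 1070 kN.

1070 kN (bolt shear governs)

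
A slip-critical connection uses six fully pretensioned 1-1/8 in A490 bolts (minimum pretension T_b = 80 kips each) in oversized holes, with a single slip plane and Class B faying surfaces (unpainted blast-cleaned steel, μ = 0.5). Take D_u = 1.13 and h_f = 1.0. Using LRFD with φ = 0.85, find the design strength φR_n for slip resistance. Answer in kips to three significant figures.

231 kips

R_n = μ · D_u · h_f · T_b · n_s · n_b = 0.5 × 1.13 × 1.0 × 80 × 1 × 6 = 271.2 kips.
Design strength φR_n = 0.85 × 271.2 = 231 kips.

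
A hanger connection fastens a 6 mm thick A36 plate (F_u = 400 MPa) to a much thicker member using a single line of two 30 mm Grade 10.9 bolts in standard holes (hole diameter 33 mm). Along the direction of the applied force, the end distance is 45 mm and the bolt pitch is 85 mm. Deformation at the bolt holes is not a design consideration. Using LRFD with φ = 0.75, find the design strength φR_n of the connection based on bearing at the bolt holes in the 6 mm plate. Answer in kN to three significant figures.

Per bolt r_n = 1.5 l_c t F_u ≤ 3.0 d t F_u; upper limit = 3.0 × 30 × 6 × 400 / 1000 = 216 kN.
Edge bolt: l_c = 45 − 33/2 = 28.5 mm → 1.5 × 28.5 × 6 × 400 / 1000 = 102.6 → r_n = 102.6 kN.
Interior bolts: l_c = 85 − 33 = 52 mm → 1.5 × 52 × 6 × 400 / 1000 = 187.2 → r_n = 187.2 kN.
R_n = 1 × 102.6 + 1 × 187.2 = 289.8 kN.
Design strength φR_n = 0.75 × 289.8 = 217 kN.

217 kN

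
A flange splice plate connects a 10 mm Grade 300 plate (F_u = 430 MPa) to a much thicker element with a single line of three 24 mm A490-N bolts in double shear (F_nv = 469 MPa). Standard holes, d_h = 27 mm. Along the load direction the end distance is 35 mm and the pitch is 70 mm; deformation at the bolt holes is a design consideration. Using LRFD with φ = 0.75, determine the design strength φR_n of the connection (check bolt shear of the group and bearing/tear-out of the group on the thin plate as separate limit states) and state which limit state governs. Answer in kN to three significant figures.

416 kN (bearing governs)

Bolt shear: A_b = π·24²/4 = 452.4 mm²; R_n = 469 × 452.4 × 3 × 2 / 1000 = 1273 kN → 0.75 × 1273 = 955 kN.
Bearing (1.2 l_c t F_u ≤ 2.4 d t F_u): upper limit = 2.4·24·10·430 / 1000 = 247.7 kN.
  Edge l_c = 35 − 27/2 = 21.5 → r_n = 110.9 kN; interior l_c = 70 − 27 = 43 → r_n = 221.9 kN.
  R_n,bearing = 1·110.9 + 2·221.9 = 554.7 kN → 0.75 × 554.7 = 416 kN.
Bearing governs: 416 kN.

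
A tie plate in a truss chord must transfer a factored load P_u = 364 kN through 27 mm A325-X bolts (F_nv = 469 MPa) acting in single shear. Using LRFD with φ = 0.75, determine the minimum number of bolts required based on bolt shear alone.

A_b = π·27²/4 = 572.6 mm².
Per-bolt design strength φR_n = 0.75 × 469 × 572.6 × 1 / 1000 = 201.4 kN.
n ≥ 364 / 201.4 = 1.807 → use 2 bolts.

2 bolts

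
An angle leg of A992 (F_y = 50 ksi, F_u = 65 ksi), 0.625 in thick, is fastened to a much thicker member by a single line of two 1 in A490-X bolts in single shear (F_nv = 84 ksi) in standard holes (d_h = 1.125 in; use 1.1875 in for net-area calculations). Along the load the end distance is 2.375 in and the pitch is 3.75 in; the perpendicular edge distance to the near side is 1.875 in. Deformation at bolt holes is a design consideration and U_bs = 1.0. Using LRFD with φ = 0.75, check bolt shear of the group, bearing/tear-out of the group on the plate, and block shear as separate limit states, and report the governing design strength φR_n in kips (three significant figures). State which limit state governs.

Bolt shear: A_b = π·1²/4 = 0.7854 in²; R_n = 84 × 0.7854 × 2 × 1 = 131.9 kips → 0.75 × 131.9 = 99 kips.
Bearing: edge l_c = 1.812, r_n = 88.36 kips; interior l_c = 2.625, r_n = 97.5 kips; R_n = 88.36 + 1·97.5 = 185.9 kips → 139 kips.
Block shear: A_gv = 3.828, A_nv = 2.715, A_nt = 0.8008 in²; R_n = min(0.6F_uA_nv, 0.6F_yA_gv) + U_bs·F_u·A_nt = 157.9 kips → 118 kips.
Bolt shear governs: 99 kips.

99 kips (bolt shear governs)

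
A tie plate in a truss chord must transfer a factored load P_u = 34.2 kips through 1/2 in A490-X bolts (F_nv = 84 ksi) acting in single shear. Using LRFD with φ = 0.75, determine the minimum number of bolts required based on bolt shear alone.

A_b = π·0.5²/4 = 0.1963 in².
Per-bolt design strength φR_n = 0.75 × 84 × 0.1963 × 1 = 12.37 kips.
n ≥ 34.2 / 12.37 = 2.765 → use 3 bolts.

3 bolts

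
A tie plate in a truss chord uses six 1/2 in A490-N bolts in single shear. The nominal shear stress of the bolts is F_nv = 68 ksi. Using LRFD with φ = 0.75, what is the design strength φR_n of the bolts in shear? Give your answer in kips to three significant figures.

60.1 kips

A_b = π × 0.5² / 4 = 0.1963 in².
R_n = F_nv · A_b · n · n_s = 68 × 0.1963 × 6 × 1 = 80.11 kips.
Design strength φR_n = 0.75 × 80.11 = 60.1 kips.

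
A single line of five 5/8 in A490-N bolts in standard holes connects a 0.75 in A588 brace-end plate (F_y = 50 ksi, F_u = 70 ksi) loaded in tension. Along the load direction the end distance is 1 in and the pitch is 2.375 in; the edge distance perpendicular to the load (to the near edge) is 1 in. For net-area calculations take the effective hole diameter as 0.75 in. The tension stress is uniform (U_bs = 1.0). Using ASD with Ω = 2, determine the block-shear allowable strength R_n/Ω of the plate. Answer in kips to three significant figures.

Shear plane L_v = 1 + 4·2.375 = 10.5 in; A_gv = 10.5 × 0.75 = 7.875 in².
A_nv = (10.5 − 4.5·0.75) × 0.75 = 5.344 in².
A_nt = (1 − 0.5·0.75) × 0.75 = 0.4688 in².
0.6 F_u A_nv = 224.4 kips; 0.6 F_y A_gv = 236.2 kips → shear rupture governs the shear term.
R_n = 224.4 + 1.0 × 70 × 0.4688 = 257.2 kips.
Allowable strength R_n/Ω = 257.2 / 2 = 129 kips.

129 kips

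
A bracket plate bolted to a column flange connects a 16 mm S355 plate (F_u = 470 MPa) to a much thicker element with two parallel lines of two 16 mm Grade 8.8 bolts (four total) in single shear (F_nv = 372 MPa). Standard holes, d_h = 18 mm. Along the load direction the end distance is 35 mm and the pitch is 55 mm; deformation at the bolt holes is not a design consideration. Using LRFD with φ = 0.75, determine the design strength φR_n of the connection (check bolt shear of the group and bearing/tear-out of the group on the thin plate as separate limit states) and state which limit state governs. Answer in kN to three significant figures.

Bolt shear: A_b = π·16²/4 = 201.1 mm²; R_n = 372 × 201.1 × 4 × 1 / 1000 = 299.2 kN → 0.75 × 299.2 = 224 kN.
Bearing (1.5 l_c t F_u ≤ 3.0 d t F_u): upper limit = 3.0·16·16·470 / 1000 = 361 kN.
  Edge l_c = 35 − 18/2 = 26 → r_n = 293.3 kN; interior l_c = 55 − 18 = 37 → r_n = 361 kN.
  R_n,bearing = 2·293.3 + 2·361 = 1308 kN → 0.75 × 1308 = 981 kN.
Bolt shear governs: 224 kN.

224 kN (bolt shear governs)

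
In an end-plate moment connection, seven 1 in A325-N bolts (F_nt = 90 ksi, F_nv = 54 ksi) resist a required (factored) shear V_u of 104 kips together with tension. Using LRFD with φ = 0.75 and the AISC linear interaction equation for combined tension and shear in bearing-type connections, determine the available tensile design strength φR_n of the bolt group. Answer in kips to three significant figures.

A_b = π·1²/4 = 0.7854 in²; f_rv = 104 / (7 × 0.7854) = 18.92 ksi.
F'_nt = 1.3 F_nt − (F_nt / φF_nv) f_rv = 1.3·90 − (90/(0.75·54))·18.92 = 74.96 ksi, capped at F_nt → F'_nt = 74.96 ksi.
R_n = F'_nt · A_b · n = 74.96 × 0.7854 × 7 = 412.1 kips.
Design strength φR_n = 0.75 × 412.1 = 309 kips.

309 kips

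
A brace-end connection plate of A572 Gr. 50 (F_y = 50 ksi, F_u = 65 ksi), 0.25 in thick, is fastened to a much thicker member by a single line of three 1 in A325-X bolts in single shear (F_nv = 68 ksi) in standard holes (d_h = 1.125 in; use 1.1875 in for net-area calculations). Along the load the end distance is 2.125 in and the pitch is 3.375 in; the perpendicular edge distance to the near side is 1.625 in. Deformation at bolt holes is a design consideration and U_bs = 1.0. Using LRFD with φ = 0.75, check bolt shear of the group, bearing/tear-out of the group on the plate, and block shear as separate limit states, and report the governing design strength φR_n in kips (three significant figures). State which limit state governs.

55.8 kips (block shear governs)

Bolt shear: A_b = π·1²/4 = 0.7854 in²; R_n = 68 × 0.7854 × 3 × 1 = 160.2 kips → 0.75 × 160.2 = 120 kips.
Bearing: edge l_c = 1.562, r_n = 30.47 kips; interior l_c = 2.25, r_n = 39 kips; R_n = 30.47 + 2·39 = 108.5 kips → 81.4 kips.
Block shear: A_gv = 2.219, A_nv = 1.477, A_nt = 0.2578 in²; R_n = min(0.6F_uA_nv, 0.6F_yA_gv) + U_bs·F_u·A_nt = 74.34 kips → 55.8 kips.
Block shear governs: 55.8 kips.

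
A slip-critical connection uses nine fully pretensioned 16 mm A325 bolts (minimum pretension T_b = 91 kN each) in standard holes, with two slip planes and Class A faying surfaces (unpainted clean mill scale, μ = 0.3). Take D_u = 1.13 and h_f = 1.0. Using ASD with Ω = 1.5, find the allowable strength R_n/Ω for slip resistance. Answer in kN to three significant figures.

370 kN

R_n = μ · D_u · h_f · T_b · n_s · n_b = 0.3 × 1.13 × 1.0 × 91 × 2 × 9 = 555.3 kN.
Allowable strength R_n/Ω = 555.3 / 1.5 = 370 kN.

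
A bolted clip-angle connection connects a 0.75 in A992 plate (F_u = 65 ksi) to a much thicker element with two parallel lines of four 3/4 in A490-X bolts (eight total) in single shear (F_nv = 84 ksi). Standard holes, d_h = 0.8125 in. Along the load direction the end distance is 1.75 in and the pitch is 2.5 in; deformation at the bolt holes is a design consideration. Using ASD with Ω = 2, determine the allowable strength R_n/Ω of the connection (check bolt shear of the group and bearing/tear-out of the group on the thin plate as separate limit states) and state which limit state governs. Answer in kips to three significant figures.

148 kips (bolt shear governs)

Bolt shear: A_b = π·0.75²/4 = 0.4418 in²; R_n = 84 × 0.4418 × 8 × 1 = 296.9 kips → 296.9 / 2 = 148 kips.
Bearing (1.2 l_c t F_u ≤ 2.4 d t F_u): upper limit = 2.4·0.75·0.75·65 = 87.75 kips.
  Edge l_c = 1.75 − 0.8125/2 = 1.344 → r_n = 78.61 kips; interior l_c = 2.5 − 0.8125 = 1.688 → r_n = 87.75 kips.
  R_n,bearing = 2·78.61 + 6·87.75 = 683.7 kips → 683.7 / 2 = 342 kips.
Bolt shear governs: 148 kips.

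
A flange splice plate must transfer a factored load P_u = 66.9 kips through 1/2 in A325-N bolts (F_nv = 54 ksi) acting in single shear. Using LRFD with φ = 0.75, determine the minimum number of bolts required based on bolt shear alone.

A_b = π·0.5²/4 = 0.1963 in².
Per-bolt design strength φR_n = 0.75 × 54 × 0.1963 × 1 = 7.952 kips.
n ≥ 66.9 / 7.952 = 8.413 → use 9 bolts.

9 bolts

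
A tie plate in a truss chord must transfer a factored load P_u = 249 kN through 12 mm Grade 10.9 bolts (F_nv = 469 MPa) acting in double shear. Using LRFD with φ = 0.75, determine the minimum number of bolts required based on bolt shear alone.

4 bolts

A_b = π·12²/4 = 113.1 mm².
Per-bolt design strength φR_n = 0.75 × 469 × 113.1 × 2 / 1000 = 79.56 kN.
n ≥ 249 / 79.56 = 3.13 → use 4 bolts.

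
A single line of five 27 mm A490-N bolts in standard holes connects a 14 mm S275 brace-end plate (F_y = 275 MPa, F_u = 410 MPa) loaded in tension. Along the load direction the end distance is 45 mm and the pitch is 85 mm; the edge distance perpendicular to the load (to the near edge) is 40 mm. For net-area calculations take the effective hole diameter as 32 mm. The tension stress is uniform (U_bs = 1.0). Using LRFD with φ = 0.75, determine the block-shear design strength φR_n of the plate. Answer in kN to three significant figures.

Shear plane L_v = 45 + 4·85 = 385 mm; A_gv = 385 × 14 = 5390 mm².
A_nv = (385 − 4.5·32) × 14 = 3374 mm².
A_nt = (40 − 0.5·32) × 14 = 336 mm².
0.6 F_u A_nv = 830 kN; 0.6 F_y A_gv = 889.4 kN → shear rupture governs the shear term.
R_n = 830 + 1.0 × 410 × 336 / 1000 = 967.8 kN.
Design strength φR_n = 0.75 × 967.8 = 726 kN.

726 kN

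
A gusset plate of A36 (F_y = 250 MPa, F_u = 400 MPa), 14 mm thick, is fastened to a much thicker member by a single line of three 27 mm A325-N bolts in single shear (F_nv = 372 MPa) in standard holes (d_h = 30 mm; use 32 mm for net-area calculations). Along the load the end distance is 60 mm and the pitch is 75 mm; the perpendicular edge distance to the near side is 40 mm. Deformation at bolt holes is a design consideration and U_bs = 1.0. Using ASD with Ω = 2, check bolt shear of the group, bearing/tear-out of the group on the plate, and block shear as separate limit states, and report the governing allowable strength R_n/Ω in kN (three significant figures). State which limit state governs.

Bolt shear: A_b = π·27²/4 = 572.6 mm²; R_n = 372 × 572.6 × 3 × 1 / 1000 = 639 kN → 639 / 2 = 319 kN.
Bearing: edge l_c = 45, r_n = 302.4 kN; interior l_c = 45, r_n = 302.4 kN; R_n = 302.4 + 2·302.4 = 907.2 kN → 454 kN.
Block shear: A_gv = 2940, A_nv = 1820, A_nt = 336 mm²; R_n = min(0.6F_uA_nv, 0.6F_yA_gv) + U_bs·F_u·A_nt = 571.2 kN → 286 kN.
Block shear governs: 286 kN.

286 kN (block shear governs)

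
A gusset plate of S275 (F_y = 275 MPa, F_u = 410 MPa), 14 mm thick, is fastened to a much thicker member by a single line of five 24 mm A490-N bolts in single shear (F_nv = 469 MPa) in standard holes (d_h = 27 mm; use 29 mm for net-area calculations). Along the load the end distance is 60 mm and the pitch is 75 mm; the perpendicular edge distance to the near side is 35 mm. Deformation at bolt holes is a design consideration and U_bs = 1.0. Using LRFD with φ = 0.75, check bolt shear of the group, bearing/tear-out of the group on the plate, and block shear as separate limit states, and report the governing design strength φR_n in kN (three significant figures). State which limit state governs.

681 kN (block shear governs)

Bolt shear: A_b = π·24²/4 = 452.4 mm²; R_n = 469 × 452.4 × 5 × 1 / 1000 = 1061 kN → 0.75 × 1061 = 796 kN.
Bearing: edge l_c = 46.5, r_n = 320.3 kN; interior l_c = 48, r_n = 330.6 kN; R_n = 320.3 + 4·330.6 = 1643 kN → 1230 kN.
Block shear: A_gv = 5040, A_nv = 3213, A_nt = 287 mm²; R_n = min(0.6F_uA_nv, 0.6F_yA_gv) + U_bs·F_u·A_nt = 908.1 kN → 681 kN.
Block shear governs: 681 kN.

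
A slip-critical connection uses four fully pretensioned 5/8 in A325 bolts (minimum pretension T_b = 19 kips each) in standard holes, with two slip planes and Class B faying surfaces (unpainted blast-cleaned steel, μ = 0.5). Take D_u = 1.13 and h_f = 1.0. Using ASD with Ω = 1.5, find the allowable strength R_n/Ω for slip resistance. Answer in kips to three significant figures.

57.3 kips

R_n = μ · D_u · h_f · T_b · n_s · n_b = 0.5 × 1.13 × 1.0 × 19 × 2 × 4 = 85.88 kips.
Allowable strength R_n/Ω = 85.88 / 1.5 = 57.3 kips.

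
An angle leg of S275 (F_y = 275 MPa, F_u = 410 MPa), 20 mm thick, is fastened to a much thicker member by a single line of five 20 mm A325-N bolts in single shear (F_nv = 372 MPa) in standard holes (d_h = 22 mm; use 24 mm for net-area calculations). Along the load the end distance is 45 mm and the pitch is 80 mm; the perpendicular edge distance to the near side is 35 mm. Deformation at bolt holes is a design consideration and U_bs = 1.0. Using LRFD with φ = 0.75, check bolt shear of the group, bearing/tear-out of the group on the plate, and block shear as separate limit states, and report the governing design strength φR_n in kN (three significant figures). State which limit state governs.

Bolt shear: A_b = π·20²/4 = 314.2 mm²; R_n = 372 × 314.2 × 5 × 1 / 1000 = 584.3 kN → 0.75 × 584.3 = 438 kN.
Bearing: edge l_c = 34, r_n = 334.6 kN; interior l_c = 58, r_n = 393.6 kN; R_n = 334.6 + 4·393.6 = 1909 kN → 1430 kN.
Block shear: A_gv = 7300, A_nv = 5140, A_nt = 460 mm²; R_n = min(0.6F_uA_nv, 0.6F_yA_gv) + U_bs·F_u·A_nt = 1393 kN → 1040 kN.
Bolt shear governs: 438 kN.

438 kN (bolt shear governs)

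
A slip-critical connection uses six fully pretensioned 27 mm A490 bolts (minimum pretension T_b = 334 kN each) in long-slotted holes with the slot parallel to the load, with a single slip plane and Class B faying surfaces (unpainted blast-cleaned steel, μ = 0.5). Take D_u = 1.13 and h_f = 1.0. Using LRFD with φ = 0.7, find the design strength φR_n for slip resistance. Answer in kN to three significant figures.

R_n = μ · D_u · h_f · T_b · n_s · n_b = 0.5 × 1.13 × 1.0 × 334 × 1 × 6 = 1132 kN.
Design strength φR_n = 0.7 × 1132 = 793 kN.

793 kN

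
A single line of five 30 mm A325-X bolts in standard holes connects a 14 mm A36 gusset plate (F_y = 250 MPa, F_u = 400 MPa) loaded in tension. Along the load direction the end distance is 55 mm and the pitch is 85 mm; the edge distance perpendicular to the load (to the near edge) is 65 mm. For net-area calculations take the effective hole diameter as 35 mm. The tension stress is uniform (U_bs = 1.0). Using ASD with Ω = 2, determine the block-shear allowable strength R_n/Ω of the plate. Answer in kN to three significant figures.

Shear plane L_v = 55 + 4·85 = 395 mm; A_gv = 395 × 14 = 5530 mm².
A_nv = (395 − 4.5·35) × 14 = 3325 mm².
A_nt = (65 − 0.5·35) × 14 = 665 mm².
0.6 F_u A_nv = 798 kN; 0.6 F_y A_gv = 829.5 kN → shear rupture governs the shear term.
R_n = 798 + 1.0 × 400 × 665 / 1000 = 1064 kN.
Allowable strength R_n/Ω = 1064 / 2 = 532 kN.

532 kN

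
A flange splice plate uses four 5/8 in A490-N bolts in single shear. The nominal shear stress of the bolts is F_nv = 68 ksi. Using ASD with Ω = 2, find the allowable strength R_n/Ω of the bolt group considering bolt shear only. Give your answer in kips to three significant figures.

41.7 kips

A_b = π × 0.625² / 4 = 0.3068 in².
R_n = F_nv · A_b · n · n_s = 68 × 0.3068 × 4 × 1 = 83.45 kips.
Allowable strength R_n/Ω = 83.45 / 2 = 41.7 kips.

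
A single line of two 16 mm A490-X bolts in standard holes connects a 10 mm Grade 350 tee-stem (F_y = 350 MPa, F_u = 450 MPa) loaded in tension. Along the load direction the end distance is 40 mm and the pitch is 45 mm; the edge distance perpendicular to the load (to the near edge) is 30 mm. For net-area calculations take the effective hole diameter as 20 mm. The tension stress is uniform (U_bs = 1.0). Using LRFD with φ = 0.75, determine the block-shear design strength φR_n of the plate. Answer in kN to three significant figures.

179 kN

Shear plane L_v = 40 + 1·45 = 85 mm; A_gv = 85 × 10 = 850 mm².
A_nv = (85 − 1.5·20) × 10 = 550 mm².
A_nt = (30 − 0.5·20) × 10 = 200 mm².
0.6 F_u A_nv = 148.5 kN; 0.6 F_y A_gv = 178.5 kN → shear rupture governs the shear term.
R_n = 148.5 + 1.0 × 450 × 200 / 1000 = 238.5 kN.
Design strength φR_n = 0.75 × 238.5 = 179 kN.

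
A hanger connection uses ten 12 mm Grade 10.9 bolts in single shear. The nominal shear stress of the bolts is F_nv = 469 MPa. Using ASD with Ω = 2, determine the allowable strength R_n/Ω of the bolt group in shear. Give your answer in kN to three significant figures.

A_b = π × 12² / 4 = 113.1 mm².
R_n = F_nv · A_b · n · n_s = 469 × 113.1 × 10 × 1 / 1000 = 530.4 kN.
Allowable strength R_n/Ω = 530.4 / 2 = 265 kN.

265 kN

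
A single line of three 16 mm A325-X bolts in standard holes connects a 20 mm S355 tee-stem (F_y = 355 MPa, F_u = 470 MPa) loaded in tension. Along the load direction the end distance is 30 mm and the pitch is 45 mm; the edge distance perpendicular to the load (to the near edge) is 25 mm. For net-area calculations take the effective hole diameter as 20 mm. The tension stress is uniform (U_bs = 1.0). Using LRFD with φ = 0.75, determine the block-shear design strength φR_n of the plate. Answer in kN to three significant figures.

402 kN

Shear plane L_v = 30 + 2·45 = 120 mm; A_gv = 120 × 20 = 2400 mm².
A_nv = (120 − 2.5·20) × 20 = 1400 mm².
A_nt = (25 − 0.5·20) × 20 = 300 mm².
0.6 F_u A_nv = 394.8 kN; 0.6 F_y A_gv = 511.2 kN → shear rupture governs the shear term.
R_n = 394.8 + 1.0 × 470 × 300 / 1000 = 535.8 kN.
Design strength φR_n = 0.75 × 535.8 = 402 kN.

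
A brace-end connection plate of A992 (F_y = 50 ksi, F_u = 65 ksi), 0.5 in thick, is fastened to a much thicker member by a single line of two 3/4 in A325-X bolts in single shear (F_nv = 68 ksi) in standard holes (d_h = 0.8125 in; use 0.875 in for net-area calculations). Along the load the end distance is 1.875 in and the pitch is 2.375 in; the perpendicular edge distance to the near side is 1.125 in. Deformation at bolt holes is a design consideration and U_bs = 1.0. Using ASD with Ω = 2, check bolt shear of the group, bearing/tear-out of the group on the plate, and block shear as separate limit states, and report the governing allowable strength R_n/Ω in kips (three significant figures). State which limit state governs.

Bolt shear: A_b = π·0.75²/4 = 0.4418 in²; R_n = 68 × 0.4418 × 2 × 1 = 60.08 kips → 60.08 / 2 = 30 kips.
Bearing: edge l_c = 1.469, r_n = 57.28 kips; interior l_c = 1.562, r_n = 58.5 kips; R_n = 57.28 + 1·58.5 = 115.8 kips → 57.9 kips.
Block shear: A_gv = 2.125, A_nv = 1.469, A_nt = 0.3438 in²; R_n = min(0.6F_uA_nv, 0.6F_yA_gv) + U_bs·F_u·A_nt = 79.62 kips → 39.8 kips.
Bolt shear governs: 30 kips.

30 kips (bolt shear governs)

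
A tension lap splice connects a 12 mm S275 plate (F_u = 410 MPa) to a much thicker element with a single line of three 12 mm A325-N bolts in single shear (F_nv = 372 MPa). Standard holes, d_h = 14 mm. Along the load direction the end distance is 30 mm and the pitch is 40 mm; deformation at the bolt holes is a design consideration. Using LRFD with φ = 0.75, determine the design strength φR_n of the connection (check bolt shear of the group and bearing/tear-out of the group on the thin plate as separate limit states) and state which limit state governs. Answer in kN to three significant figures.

Bolt shear: A_b = π·12²/4 = 113.1 mm²; R_n = 372 × 113.1 × 3 × 1 / 1000 = 126.2 kN → 0.75 × 126.2 = 94.7 kN.
Bearing (1.2 l_c t F_u ≤ 2.4 d t F_u): upper limit = 2.4·12·12·410 / 1000 = 141.7 kN.
  Edge l_c = 30 − 14/2 = 23 → r_n = 135.8 kN; interior l_c = 40 − 14 = 26 → r_n = 141.7 kN.
  R_n,bearing = 1·135.8 + 2·141.7 = 419.2 kN → 0.75 × 419.2 = 314 kN.
Bolt shear governs: 94.7 kN.

94.7 kN (bolt shear governs)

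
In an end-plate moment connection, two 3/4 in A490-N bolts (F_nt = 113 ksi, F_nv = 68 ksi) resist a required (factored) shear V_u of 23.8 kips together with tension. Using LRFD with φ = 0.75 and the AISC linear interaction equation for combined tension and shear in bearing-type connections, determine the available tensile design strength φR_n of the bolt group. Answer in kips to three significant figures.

57.8 kips

A_b = π·0.75²/4 = 0.4418 in²; f_rv = 23.8 / (2 × 0.4418) = 26.94 ksi.
F'_nt = 1.3 F_nt − (F_nt / φF_nv) f_rv = 1.3·113 − (113/(0.75·68))·26.94 = 87.22 ksi, capped at F_nt → F'_nt = 87.22 ksi.
R_n = F'_nt · A_b · n = 87.22 × 0.4418 × 2 = 77.06 kips.
Design strength φR_n = 0.75 × 77.06 = 57.8 kips.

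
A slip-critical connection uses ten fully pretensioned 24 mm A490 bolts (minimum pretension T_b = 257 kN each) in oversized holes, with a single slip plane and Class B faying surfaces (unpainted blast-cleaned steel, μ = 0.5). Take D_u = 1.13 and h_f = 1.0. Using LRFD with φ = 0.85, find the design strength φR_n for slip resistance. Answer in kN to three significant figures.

1230 kN

R_n = μ · D_u · h_f · T_b · n_s · n_b = 0.5 × 1.13 × 1.0 × 257 × 1 × 10 = 1452 kN.
Design strength φR_n = 0.85 × 1452 = 1230 kN.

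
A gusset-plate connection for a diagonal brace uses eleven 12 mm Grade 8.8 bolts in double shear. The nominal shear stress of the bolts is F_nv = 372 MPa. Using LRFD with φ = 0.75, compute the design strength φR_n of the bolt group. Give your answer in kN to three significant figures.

694 kN

A_b = π × 12² / 4 = 113.1 mm².
R_n = F_nv · A_b · n · n_s = 372 × 113.1 × 11 × 2 / 1000 = 925.6 kN.
Design strength φR_n = 0.75 × 925.6 = 694 kN.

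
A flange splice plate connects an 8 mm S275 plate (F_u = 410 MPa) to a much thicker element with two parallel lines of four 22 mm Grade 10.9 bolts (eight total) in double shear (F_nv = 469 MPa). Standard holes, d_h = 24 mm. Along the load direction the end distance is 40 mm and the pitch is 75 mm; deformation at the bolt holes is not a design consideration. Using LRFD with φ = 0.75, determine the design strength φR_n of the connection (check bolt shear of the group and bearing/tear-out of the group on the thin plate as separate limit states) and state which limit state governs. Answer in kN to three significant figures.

1180 kN (bearing governs)

Bolt shear: A_b = π·22²/4 = 380.1 mm²; R_n = 469 × 380.1 × 8 × 2 / 1000 = 2853 kN → 0.75 × 2853 = 2140 kN.
Bearing (1.5 l_c t F_u ≤ 3.0 d t F_u): upper limit = 3.0·22·8·410 / 1000 = 216.5 kN.
  Edge l_c = 40 − 24/2 = 28 → r_n = 137.8 kN; interior l_c = 75 − 24 = 51 → r_n = 216.5 kN.
  R_n,bearing = 2·137.8 + 6·216.5 = 1574 kN → 0.75 × 1574 = 1180 kN.
Bearing governs: 1180 kN.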